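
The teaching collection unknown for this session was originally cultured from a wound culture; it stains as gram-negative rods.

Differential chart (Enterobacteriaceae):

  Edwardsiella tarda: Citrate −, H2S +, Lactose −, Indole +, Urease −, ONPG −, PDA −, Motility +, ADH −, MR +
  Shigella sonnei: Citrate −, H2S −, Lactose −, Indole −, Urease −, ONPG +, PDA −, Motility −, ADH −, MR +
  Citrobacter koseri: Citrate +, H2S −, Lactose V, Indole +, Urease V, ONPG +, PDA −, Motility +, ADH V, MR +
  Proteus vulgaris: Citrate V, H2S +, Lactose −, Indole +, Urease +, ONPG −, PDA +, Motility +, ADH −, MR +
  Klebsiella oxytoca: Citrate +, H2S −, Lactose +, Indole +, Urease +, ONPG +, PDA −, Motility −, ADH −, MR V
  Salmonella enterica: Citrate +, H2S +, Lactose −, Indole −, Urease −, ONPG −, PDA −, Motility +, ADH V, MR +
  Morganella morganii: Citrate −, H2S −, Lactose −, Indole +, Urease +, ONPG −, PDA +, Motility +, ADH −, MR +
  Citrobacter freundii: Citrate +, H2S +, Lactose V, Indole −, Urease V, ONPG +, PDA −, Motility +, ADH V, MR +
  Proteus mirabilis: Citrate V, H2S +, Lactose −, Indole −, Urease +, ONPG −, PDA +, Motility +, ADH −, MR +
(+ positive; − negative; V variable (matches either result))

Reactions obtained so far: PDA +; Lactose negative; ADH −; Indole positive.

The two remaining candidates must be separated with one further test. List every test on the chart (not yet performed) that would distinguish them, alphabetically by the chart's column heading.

ADH −: all 9 remaining candidates are consistent.
Lactose −: excludes Klebsiella oxytoca — 8 left.
PDA +: excludes 5 organisms — 3 left.
Indole +: excludes Proteus mirabilis — 2 left.
Two candidates remain: Morganella morganii and Proteus vulgaris.
  Citrate: − vs V — variable for at least one, does not separate.
  H2S: Morganella morganii −, Proteus vulgaris + — discriminates.
  Urease: + vs + — same for both, does not separate.
  ONPG: − vs − — same for both, does not separate.
  Motility: + vs + — same for both, does not separate.
  MR: + vs + — same for both, does not separate.

H2S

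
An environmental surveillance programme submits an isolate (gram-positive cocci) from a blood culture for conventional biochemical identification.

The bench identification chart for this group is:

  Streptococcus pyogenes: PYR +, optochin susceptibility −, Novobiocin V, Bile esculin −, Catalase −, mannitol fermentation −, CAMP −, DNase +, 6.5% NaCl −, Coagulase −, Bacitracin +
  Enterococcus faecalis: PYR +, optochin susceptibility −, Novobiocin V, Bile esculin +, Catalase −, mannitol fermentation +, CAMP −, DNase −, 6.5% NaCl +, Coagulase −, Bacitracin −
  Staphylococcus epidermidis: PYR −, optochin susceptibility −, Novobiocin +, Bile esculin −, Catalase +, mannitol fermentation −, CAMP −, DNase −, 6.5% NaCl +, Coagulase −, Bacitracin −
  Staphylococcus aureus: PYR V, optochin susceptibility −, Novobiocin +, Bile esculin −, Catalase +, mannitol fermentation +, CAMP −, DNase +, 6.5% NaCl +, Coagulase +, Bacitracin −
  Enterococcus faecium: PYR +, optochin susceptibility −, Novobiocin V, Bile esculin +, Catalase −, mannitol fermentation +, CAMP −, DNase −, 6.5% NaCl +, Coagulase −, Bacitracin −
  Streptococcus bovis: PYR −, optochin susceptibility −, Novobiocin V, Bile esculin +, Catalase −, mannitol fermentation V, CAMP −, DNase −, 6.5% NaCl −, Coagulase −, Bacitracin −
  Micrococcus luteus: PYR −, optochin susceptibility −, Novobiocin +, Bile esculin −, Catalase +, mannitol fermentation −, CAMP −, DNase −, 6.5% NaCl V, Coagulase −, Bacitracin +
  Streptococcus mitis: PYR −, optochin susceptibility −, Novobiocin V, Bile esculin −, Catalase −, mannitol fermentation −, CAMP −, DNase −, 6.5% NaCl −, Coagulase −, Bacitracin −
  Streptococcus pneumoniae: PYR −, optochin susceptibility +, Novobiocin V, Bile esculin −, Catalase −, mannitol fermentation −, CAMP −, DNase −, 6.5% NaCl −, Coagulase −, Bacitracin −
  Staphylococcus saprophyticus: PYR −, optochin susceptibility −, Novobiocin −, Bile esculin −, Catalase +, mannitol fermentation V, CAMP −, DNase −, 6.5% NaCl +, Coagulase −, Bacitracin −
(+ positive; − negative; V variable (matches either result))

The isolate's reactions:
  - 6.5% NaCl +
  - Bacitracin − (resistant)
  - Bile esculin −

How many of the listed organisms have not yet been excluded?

3

6.5% NaCl +: excludes Streptococcus pyogenes, Streptococcus bovis, Streptococcus mitis, Streptococcus pneumoniae — 6 left.
Bile esculin −: excludes Enterococcus faecalis, Enterococcus faecium — 4 left.
Bacitracin −: excludes Micrococcus luteus — 3 left.
Still consistent: Staphylococcus aureus, Staphylococcus epidermidis, Staphylococcus saprophyticus.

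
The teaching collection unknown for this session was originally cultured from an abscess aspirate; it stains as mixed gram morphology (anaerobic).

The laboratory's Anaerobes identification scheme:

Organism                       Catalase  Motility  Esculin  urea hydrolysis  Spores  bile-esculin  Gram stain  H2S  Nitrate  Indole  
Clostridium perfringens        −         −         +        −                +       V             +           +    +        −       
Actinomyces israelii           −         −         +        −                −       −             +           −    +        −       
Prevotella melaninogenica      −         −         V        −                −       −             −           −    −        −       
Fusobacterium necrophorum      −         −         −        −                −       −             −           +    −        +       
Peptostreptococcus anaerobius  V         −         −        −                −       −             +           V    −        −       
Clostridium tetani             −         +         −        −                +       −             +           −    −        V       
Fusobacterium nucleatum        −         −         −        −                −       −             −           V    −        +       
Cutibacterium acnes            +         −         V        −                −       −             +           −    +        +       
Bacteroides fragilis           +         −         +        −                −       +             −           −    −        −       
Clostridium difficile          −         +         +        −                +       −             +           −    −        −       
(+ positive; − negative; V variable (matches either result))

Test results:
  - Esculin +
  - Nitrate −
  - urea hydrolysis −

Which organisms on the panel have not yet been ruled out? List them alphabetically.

Bacteroides fragilis, Clostridium difficile, Prevotella melaninogenica

Nitrate −: excludes Clostridium perfringens, Actinomyces israelii, Cutibacterium acnes — 7 left.
urea hydrolysis −: all 7 remaining candidates are consistent.
Esculin +: excludes Fusobacterium necrophorum, Peptostreptococcus anaerobius, Clostridium tetani, Fusobacterium nucleatum — 3 left.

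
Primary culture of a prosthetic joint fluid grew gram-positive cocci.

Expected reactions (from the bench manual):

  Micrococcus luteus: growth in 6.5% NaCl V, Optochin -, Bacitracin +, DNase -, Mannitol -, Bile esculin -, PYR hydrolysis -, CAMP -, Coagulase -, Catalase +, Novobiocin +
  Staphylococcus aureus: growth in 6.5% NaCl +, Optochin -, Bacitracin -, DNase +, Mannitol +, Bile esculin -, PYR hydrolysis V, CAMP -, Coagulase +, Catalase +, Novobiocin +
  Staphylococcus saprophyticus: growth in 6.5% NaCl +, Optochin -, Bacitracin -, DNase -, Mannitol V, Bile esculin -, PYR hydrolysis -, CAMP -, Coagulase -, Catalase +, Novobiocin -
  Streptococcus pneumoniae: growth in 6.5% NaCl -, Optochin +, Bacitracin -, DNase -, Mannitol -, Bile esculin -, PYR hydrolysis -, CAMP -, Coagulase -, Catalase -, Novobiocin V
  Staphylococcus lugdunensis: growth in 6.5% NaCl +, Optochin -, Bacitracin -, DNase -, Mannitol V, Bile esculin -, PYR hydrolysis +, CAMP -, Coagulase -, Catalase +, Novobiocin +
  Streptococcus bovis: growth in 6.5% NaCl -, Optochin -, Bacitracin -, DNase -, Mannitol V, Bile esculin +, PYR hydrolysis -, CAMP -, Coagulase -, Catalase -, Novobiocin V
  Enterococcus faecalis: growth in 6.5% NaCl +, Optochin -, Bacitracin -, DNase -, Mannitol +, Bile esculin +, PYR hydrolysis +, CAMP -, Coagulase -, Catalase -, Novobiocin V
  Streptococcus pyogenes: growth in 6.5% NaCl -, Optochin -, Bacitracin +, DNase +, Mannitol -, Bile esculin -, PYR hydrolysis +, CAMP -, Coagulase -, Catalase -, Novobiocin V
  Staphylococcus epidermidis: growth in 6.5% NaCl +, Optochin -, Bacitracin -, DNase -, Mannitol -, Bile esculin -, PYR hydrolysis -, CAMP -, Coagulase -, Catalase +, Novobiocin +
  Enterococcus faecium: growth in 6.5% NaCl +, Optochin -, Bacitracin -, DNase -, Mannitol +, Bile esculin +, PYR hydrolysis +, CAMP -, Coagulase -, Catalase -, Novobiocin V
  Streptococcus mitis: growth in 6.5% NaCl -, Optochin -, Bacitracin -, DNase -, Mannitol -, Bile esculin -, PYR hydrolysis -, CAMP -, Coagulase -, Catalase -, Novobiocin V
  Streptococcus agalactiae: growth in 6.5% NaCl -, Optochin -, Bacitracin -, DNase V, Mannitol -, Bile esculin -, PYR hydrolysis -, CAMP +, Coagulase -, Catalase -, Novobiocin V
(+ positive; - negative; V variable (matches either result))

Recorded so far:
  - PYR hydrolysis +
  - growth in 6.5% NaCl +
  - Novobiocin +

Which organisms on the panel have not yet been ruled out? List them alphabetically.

Enterococcus faecalis, Enterococcus faecium, Staphylococcus aureus, Staphylococcus lugdunensis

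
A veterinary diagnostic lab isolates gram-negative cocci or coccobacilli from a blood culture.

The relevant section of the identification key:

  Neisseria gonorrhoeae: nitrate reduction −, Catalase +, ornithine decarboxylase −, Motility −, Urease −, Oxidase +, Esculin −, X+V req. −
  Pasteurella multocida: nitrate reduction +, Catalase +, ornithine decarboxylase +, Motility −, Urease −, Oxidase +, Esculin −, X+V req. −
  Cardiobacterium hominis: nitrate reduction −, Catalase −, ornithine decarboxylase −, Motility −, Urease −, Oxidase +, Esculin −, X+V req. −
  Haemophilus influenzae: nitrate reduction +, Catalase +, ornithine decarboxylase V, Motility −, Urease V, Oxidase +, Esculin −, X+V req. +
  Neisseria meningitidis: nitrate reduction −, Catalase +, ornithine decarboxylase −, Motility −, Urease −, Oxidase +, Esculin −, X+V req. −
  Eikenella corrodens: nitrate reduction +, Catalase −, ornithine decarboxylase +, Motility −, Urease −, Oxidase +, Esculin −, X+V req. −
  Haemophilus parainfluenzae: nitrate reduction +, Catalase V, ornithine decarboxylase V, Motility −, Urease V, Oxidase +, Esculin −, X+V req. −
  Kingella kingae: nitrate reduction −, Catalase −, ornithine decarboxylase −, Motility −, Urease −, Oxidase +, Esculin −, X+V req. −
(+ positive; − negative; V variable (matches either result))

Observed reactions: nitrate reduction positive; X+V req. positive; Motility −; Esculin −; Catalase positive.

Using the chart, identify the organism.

Motility −: all 8 remaining candidates are consistent.
X+V req. +: excludes 7 organisms — 1 left.
Esculin −: the one remaining candidate is consistent.
nitrate reduction +: the one remaining candidate is consistent.
Catalase +: the one remaining candidate is consistent.

Haemophilus influenzae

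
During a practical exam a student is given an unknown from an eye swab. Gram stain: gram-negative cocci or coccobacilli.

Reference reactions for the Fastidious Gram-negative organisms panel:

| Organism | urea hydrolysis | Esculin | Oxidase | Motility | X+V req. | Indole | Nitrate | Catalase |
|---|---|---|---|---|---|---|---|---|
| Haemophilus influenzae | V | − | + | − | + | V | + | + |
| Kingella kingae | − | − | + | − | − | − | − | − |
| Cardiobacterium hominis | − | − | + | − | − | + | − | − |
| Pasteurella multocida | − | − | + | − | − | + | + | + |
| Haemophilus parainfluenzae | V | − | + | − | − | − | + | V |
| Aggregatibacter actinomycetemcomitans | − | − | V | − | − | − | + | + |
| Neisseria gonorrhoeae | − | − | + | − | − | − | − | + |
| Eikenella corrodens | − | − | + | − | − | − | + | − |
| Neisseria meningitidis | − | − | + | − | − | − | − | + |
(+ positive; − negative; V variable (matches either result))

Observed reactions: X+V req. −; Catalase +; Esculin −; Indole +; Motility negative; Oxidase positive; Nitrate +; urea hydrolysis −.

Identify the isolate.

Pasteurella multocida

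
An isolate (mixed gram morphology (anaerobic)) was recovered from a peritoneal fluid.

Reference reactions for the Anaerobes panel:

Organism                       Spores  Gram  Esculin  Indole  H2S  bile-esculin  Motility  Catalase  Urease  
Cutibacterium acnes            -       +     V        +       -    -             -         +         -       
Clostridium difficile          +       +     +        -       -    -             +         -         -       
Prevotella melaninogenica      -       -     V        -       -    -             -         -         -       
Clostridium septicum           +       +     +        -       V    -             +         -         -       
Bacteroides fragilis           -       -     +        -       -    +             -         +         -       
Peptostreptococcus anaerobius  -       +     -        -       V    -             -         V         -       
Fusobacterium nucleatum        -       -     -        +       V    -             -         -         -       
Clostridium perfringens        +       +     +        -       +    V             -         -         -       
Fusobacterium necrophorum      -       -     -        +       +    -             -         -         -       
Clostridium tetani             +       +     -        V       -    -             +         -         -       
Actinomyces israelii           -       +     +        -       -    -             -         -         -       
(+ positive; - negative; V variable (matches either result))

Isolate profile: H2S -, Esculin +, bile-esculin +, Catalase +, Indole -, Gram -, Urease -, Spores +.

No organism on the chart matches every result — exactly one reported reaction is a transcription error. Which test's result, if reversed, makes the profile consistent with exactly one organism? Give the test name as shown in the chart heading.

As reported, no row in the chart matches all 8 reactions.
Reversing Indole → still no organism matches.
Reversing Spores (to -) → unique match: Bacteroides fragilis.
Reversing H2S → still no organism matches.
Reversing bile-esculin → still no organism matches.
Reversing Urease → still no organism matches.
Reversing Gram → still no organism matches.
Reversing Esculin → still no organism matches.
Reversing Catalase → still no organism matches.

Spores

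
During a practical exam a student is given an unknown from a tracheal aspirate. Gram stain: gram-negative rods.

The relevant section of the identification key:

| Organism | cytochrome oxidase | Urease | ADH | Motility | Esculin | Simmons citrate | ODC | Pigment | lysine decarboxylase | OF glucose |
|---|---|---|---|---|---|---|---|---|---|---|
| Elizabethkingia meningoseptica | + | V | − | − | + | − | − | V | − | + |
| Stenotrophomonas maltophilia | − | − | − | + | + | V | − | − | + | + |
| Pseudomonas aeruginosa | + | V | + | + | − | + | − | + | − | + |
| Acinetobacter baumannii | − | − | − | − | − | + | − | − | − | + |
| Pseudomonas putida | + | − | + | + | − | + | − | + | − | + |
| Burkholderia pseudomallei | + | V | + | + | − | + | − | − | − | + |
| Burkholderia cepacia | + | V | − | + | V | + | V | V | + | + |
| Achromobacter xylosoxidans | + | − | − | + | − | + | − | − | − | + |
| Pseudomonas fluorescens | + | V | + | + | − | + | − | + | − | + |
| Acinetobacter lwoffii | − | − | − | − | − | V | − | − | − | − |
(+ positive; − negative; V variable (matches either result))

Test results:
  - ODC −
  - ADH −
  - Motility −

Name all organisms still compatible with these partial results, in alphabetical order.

ODC −: all 10 remaining candidates are consistent.
Motility −: excludes 7 organisms — 3 left.
ADH −: all 3 remaining candidates are consistent.

Acinetobacter baumannii, Acinetobacter lwoffii, Elizabethkingia meningoseptica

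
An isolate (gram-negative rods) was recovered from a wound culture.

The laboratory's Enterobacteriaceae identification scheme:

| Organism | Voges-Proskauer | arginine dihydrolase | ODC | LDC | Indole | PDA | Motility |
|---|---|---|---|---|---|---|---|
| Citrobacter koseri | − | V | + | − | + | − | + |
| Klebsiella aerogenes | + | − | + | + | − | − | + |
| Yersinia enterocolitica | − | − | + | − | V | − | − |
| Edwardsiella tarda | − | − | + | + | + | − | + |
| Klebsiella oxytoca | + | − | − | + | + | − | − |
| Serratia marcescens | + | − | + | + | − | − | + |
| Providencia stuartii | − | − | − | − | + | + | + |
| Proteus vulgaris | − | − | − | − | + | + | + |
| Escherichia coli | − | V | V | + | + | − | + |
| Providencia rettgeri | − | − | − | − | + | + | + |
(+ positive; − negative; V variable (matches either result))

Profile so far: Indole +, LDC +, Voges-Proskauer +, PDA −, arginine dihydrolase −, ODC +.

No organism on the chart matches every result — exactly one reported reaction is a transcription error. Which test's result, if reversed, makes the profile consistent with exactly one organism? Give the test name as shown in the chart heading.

As reported, no row in the chart matches all 6 reactions.
Reversing ODC (to −) → unique match: Klebsiella oxytoca.
Reversing PDA → still no organism matches.
Reversing LDC → still no organism matches.
Reversing Indole → 2 organisms match (not unique).
Reversing Voges-Proskauer → 2 organisms match (not unique).
Reversing arginine dihydrolase → still no organism matches.

ODC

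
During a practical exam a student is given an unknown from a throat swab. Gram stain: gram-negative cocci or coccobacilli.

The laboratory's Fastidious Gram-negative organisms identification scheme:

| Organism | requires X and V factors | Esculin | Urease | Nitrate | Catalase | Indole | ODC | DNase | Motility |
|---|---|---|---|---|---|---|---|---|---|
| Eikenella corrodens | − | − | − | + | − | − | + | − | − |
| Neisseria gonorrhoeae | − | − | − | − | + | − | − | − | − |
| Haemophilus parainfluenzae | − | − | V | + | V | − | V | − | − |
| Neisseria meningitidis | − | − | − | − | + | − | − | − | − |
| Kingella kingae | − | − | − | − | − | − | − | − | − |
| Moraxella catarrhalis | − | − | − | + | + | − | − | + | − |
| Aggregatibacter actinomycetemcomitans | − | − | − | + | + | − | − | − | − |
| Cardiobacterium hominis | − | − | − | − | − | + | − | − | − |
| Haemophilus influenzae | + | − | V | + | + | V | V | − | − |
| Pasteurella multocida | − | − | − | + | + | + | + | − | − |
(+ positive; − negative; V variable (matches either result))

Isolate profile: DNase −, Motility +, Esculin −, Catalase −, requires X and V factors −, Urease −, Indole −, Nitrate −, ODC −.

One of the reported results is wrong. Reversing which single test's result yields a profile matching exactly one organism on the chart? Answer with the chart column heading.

Motility

As reported, no row in the chart matches all 9 reactions.
Reversing Motility (to −) → unique match: Kingella kingae.
Reversing ODC → still no organism matches.
Reversing requires X and V factors → still no organism matches.
Reversing Urease → still no organism matches.
Reversing Catalase → still no organism matches.
Reversing Nitrate → still no organism matches.
Reversing Indole → still no organism matches.
Reversing DNase → still no organism matches.
Reversing Esculin → still no organism matches.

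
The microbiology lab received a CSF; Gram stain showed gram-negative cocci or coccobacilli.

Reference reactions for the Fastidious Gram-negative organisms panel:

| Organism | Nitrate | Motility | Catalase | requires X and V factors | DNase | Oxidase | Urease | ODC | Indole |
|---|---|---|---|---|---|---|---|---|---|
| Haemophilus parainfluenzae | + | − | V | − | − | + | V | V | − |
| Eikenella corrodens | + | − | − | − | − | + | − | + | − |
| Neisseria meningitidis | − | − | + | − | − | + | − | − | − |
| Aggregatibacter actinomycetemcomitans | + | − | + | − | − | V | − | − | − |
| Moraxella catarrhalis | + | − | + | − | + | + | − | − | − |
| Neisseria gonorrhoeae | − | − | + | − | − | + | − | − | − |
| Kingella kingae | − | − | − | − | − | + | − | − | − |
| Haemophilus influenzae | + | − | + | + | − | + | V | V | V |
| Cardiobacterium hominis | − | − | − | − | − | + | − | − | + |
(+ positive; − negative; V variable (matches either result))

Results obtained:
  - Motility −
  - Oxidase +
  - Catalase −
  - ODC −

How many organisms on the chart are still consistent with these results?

3

ODC −: excludes Eikenella corrodens — 8 left.
Oxidase +: all 8 remaining candidates are consistent.
Motility −: all 8 remaining candidates are consistent.
Catalase −: excludes 5 organisms — 3 left.
Still consistent: Cardiobacterium hominis, Haemophilus parainfluenzae, Kingella kingae.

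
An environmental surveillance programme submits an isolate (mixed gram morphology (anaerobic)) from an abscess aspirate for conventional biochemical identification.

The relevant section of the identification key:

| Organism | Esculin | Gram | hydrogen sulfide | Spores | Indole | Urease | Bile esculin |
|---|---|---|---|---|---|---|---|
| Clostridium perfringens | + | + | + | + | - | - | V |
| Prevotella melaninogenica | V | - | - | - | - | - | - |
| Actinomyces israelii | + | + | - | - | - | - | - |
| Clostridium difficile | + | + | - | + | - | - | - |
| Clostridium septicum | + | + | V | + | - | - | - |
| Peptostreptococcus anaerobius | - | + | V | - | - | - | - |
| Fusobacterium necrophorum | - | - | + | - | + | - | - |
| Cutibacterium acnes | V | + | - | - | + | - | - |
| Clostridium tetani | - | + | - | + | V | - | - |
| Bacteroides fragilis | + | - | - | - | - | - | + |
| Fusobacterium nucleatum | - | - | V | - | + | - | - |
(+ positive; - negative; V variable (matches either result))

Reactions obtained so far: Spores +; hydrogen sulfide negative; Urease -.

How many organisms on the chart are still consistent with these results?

Urease -: all 11 remaining candidates are consistent.
Spores +: excludes 7 organisms — 4 left.
hydrogen sulfide -: excludes Clostridium perfringens — 3 left.
Still consistent: Clostridium difficile, Clostridium septicum, Clostridium tetani.

3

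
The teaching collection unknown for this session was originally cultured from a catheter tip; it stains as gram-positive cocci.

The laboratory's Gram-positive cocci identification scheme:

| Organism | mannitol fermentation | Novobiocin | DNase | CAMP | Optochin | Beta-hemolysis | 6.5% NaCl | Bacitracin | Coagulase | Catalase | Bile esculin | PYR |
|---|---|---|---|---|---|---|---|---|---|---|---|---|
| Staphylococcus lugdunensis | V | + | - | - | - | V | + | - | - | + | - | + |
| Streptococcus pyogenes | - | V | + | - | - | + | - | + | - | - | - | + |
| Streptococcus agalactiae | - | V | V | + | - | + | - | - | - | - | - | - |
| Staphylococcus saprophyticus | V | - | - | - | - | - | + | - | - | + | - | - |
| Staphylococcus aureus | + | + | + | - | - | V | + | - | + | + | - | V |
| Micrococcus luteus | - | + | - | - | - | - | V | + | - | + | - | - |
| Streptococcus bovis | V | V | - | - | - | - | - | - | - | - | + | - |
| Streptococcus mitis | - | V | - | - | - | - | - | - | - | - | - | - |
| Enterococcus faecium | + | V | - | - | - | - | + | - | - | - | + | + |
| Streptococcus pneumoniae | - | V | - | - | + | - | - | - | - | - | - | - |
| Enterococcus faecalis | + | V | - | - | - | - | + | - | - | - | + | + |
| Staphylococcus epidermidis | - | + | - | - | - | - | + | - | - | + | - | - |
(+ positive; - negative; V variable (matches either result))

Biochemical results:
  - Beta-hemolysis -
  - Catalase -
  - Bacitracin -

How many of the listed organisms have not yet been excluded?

Catalase -: excludes 5 organisms — 7 left.
Beta-hemolysis -: excludes Streptococcus pyogenes, Streptococcus agalactiae — 5 left.
Bacitracin -: all 5 remaining candidates are consistent.
Still consistent: Enterococcus faecalis, Enterococcus faecium, Streptococcus bovis, Streptococcus mitis, Streptococcus pneumoniae.

5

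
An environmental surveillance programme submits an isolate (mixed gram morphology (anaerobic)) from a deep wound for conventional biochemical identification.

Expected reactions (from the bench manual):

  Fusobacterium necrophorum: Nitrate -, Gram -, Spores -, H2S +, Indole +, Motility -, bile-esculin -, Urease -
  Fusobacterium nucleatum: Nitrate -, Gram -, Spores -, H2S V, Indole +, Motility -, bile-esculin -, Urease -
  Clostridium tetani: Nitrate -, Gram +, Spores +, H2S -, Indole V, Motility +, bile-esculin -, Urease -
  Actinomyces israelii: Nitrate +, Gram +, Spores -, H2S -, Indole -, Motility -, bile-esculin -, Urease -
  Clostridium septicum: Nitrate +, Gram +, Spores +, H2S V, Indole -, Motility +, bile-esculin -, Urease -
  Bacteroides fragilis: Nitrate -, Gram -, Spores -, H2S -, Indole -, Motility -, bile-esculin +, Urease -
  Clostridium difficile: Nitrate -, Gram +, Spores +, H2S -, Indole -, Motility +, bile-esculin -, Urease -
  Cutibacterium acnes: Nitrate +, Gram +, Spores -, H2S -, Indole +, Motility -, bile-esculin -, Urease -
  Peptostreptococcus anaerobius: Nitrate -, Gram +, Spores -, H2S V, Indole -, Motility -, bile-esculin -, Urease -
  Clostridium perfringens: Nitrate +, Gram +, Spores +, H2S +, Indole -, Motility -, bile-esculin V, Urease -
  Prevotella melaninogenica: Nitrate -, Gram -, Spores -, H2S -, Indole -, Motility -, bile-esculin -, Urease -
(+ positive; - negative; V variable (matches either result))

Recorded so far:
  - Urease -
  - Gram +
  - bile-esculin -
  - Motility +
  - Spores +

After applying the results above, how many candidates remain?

3

Gram +: excludes Fusobacterium necrophorum, Fusobacterium nucleatum, Bacteroides fragilis, Prevotella melaninogenica — 7 left.
bile-esculin -: all 7 remaining candidates are consistent.
Spores +: excludes Actinomyces israelii, Cutibacterium acnes, Peptostreptococcus anaerobius — 4 left.
Urease -: all 4 remaining candidates are consistent.
Motility +: excludes Clostridium perfringens — 3 left.
Still consistent: Clostridium difficile, Clostridium septicum, Clostridium tetani.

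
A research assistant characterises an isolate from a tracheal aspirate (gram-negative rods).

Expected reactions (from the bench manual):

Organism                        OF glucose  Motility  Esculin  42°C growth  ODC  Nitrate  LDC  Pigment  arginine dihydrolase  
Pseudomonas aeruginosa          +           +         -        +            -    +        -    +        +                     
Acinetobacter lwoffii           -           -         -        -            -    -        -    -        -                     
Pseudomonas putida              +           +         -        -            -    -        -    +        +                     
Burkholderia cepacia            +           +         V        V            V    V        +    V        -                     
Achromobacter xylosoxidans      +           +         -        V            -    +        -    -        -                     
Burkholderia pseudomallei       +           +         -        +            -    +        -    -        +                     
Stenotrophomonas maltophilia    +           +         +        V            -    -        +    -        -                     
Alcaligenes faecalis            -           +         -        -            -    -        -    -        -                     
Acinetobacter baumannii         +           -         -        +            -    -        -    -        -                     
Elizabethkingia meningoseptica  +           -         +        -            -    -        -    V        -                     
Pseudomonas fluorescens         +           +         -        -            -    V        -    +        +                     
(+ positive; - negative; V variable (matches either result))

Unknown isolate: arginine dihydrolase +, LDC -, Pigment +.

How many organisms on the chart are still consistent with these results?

3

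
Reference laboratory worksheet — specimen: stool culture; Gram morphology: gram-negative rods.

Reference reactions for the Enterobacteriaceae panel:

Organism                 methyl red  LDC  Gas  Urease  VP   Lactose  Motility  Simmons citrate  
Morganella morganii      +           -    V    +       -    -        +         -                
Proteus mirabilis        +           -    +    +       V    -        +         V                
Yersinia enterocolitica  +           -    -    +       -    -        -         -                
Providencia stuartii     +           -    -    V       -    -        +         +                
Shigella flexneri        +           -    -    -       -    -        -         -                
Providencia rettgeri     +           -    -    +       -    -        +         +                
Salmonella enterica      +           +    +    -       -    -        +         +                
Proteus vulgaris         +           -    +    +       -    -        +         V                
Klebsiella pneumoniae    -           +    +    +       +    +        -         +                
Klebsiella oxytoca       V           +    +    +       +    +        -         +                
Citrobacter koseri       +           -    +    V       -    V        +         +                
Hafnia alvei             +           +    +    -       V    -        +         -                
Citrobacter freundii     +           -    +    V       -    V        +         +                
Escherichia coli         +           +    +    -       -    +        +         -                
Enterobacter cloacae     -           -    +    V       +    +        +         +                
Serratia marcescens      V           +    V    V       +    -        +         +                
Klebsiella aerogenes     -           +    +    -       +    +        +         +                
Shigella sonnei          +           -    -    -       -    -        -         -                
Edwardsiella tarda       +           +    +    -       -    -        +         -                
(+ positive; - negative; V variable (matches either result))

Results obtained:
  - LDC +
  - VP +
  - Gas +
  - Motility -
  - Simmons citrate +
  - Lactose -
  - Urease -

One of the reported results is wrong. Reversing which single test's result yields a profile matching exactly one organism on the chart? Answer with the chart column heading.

As reported, no row in the chart matches all 7 reactions.
Reversing Lactose → still no organism matches.
Reversing Simmons citrate → still no organism matches.
Reversing Motility (to +) → unique match: Serratia marcescens.
Reversing LDC → still no organism matches.
Reversing Urease → still no organism matches.
Reversing Gas → still no organism matches.
Reversing VP → still no organism matches.

Motility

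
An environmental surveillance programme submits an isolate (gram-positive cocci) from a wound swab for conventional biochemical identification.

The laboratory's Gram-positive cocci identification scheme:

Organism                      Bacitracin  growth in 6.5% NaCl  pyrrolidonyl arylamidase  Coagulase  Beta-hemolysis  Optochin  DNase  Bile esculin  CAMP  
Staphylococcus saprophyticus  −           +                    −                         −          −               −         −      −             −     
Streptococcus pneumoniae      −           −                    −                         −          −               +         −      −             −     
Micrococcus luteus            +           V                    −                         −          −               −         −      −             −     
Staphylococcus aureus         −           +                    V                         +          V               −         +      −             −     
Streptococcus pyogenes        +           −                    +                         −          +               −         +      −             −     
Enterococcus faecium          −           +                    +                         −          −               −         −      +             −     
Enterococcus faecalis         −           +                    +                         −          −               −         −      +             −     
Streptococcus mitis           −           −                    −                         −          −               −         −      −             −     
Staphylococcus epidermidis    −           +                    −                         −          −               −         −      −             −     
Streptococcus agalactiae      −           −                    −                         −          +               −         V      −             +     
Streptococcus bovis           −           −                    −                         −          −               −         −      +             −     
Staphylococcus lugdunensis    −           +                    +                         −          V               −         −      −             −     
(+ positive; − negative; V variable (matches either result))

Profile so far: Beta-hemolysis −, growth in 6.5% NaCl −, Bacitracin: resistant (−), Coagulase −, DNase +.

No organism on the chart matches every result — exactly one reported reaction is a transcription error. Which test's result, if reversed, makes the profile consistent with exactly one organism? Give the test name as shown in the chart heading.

Beta-hemolysis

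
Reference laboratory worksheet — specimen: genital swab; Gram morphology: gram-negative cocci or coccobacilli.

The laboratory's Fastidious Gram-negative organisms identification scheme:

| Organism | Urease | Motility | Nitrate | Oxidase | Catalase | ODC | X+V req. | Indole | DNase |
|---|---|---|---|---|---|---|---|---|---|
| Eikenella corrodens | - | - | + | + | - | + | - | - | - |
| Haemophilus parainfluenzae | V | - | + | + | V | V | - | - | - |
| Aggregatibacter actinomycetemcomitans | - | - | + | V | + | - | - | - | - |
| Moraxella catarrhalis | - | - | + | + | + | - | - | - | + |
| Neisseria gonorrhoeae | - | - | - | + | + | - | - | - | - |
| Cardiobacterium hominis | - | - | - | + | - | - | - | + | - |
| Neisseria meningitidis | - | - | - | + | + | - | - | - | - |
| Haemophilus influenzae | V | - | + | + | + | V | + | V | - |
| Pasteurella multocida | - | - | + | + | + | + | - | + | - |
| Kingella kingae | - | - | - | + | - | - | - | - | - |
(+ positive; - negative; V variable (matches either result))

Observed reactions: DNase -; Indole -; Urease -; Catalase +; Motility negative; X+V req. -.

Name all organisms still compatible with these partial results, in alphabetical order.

Indole -: excludes Cardiobacterium hominis, Pasteurella multocida — 8 left.
Motility -: all 8 remaining candidates are consistent.
DNase -: excludes Moraxella catarrhalis — 7 left.
X+V req. -: excludes Haemophilus influenzae — 6 left.
Urease -: all 6 remaining candidates are consistent.
Catalase +: excludes Eikenella corrodens, Kingella kingae — 4 left.

Aggregatibacter actinomycetemcomitans, Haemophilus parainfluenzae, Neisseria gonorrhoeae, Neisseria meningitidis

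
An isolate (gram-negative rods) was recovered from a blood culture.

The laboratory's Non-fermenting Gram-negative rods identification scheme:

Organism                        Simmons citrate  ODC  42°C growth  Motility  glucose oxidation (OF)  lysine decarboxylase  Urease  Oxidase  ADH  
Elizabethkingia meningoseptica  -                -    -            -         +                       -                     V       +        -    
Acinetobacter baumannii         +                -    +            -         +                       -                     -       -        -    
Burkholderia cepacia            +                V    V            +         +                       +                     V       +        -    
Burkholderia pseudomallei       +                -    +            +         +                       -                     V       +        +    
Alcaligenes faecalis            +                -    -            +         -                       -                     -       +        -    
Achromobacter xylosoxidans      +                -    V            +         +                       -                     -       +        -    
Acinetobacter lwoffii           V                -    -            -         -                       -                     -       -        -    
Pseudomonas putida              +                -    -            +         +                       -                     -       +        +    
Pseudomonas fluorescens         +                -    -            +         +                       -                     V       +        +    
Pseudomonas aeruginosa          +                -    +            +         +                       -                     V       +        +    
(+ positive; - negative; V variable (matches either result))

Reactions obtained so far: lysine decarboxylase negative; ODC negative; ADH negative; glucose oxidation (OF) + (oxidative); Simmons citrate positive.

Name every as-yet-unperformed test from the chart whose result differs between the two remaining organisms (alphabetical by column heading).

lysine decarboxylase -: excludes Burkholderia cepacia — 9 left.
ADH -: excludes Burkholderia pseudomallei, Pseudomonas putida, Pseudomonas fluorescens, Pseudomonas aeruginosa — 5 left.
Simmons citrate +: excludes Elizabethkingia meningoseptica — 4 left.
ODC -: all 4 remaining candidates are consistent.
glucose oxidation (OF) +: excludes Alcaligenes faecalis, Acinetobacter lwoffii — 2 left.
Two candidates remain: Achromobacter xylosoxidans and Acinetobacter baumannii.
  42°C growth: V vs + — variable for at least one, does not separate.
  Motility: Achromobacter xylosoxidans +, Acinetobacter baumannii - — discriminates.
  Urease: - vs - — same for both, does not separate.
  Oxidase: Achromobacter xylosoxidans +, Acinetobacter baumannii - — discriminates.

Motility, Oxidase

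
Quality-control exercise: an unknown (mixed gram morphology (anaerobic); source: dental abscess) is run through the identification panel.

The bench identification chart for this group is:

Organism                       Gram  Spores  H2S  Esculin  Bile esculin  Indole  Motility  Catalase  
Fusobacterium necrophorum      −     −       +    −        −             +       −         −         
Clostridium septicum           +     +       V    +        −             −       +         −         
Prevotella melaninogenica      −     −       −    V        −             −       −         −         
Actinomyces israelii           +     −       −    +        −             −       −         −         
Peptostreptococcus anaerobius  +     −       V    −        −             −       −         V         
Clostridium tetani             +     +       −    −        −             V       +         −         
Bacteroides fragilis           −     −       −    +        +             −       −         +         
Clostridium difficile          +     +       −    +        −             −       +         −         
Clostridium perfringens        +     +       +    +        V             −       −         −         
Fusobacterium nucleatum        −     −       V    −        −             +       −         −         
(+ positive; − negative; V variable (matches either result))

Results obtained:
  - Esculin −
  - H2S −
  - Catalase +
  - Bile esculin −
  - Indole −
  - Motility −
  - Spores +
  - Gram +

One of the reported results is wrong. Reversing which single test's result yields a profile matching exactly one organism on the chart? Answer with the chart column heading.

As reported, no row in the chart matches all 8 reactions.
Reversing Indole → still no organism matches.
Reversing Esculin → still no organism matches.
Reversing H2S → still no organism matches.
Reversing Motility → still no organism matches.
Reversing Bile esculin → still no organism matches.
Reversing Gram → still no organism matches.
Reversing Catalase → still no organism matches.
Reversing Spores (to −) → unique match: Peptostreptococcus anaerobius.

Spores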